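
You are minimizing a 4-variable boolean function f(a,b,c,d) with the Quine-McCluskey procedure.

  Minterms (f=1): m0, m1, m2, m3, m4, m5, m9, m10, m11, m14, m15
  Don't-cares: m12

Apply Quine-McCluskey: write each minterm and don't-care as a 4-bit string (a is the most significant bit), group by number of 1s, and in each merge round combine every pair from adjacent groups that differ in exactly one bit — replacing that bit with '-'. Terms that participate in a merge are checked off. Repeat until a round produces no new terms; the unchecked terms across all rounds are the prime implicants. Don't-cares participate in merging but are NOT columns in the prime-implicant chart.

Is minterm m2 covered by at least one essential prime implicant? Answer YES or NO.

size-2^0 implicants → 0000(✓)  0001(✓)  0010(✓)  0011(✓)  0100(✓)  0101(✓)  1001(✓)  1010(✓)  1011(✓)  1100(✓)  1110(✓)  1111(✓)
size-2^1 implicants → -001(✓)  -010(✓)  -011(✓)  -100  0-00(✓)  0-01(✓)  00-0(✓)  00-1(✓)  000-(✓)  001-(✓)  010-(✓)  1-10(✓)  1-11(✓)  10-1(✓)  101-(✓)  11-0  111-(✓)
size-2^2 implicants → -0-1  -01-  0-0-  00--  1-1-
Unchecked terms (primes): -0-1, -01-, -100, 0-0-, 00--, 1-1-, 11-0
Minterm coverage:
  m0 ⊆ 0-0-,00--
  m1 ⊆ -0-1,0-0-,00--
  m2 ⊆ -01-,00--
  m3 ⊆ -0-1,-01-,00--
  m4 ⊆ -100,0-0-
  m5 ⊆ 0-0- [E]
  m9 ⊆ -0-1 [E]
  m10 ⊆ -01-,1-1-
  m11 ⊆ -0-1,-01-,1-1-
  m14 ⊆ 1-1-,11-0
  m15 ⊆ 1-1- [E]
E = {-0-1, 0-0-, 1-1-}

NO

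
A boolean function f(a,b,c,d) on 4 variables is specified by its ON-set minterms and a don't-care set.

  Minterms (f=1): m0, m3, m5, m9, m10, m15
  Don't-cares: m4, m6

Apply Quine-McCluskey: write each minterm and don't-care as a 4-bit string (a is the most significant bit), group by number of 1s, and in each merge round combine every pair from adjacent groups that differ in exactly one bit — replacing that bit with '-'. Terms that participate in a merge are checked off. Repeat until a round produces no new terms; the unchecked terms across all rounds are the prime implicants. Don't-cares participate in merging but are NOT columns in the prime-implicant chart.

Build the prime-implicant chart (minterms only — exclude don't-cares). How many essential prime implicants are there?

6

[col 0] 0000*, 0011, 0100*, 0101*, 0110*, 1001, 1010, 1111
[col 1] 0-00, 01-0, 010-
Prime implicants: 0-00, 0011, 01-0, 010-, 1001, 1010, 1111
PI chart (minterm → PIs covering it):
  0 | 0-00  (sole → essential)
  3 | 0011  (sole → essential)
  5 | 010-  (sole → essential)
  9 | 1001  (sole → essential)
  10 | 1010  (sole → essential)
  15 | 1111  (sole → essential)
Essential prime implicants: 0-00, 0011, 010-, 1001, 1010, 1111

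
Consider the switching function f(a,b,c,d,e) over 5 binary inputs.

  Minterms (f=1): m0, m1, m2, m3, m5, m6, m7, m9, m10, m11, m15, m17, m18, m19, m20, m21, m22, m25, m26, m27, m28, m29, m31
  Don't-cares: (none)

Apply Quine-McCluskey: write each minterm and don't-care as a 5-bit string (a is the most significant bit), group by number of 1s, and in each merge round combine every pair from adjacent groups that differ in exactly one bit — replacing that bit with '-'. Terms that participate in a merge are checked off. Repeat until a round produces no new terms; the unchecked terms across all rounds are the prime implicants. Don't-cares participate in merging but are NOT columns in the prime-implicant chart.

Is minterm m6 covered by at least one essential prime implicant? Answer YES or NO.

NO

Round 0: 00000✓ 00001✓ 00010✓ 00011✓ 00101✓ 00110✓ 00111✓ 01001✓ 01010✓ 01011✓ 01111✓ 10001✓ 10010✓ 10011✓ 10100✓ 10101✓ 10110✓ 11001✓ 11010✓ 11011✓ 11100✓ 11101✓ 11111✓
Round 1: -0001✓ -0010✓ -0011✓ -0101✓ -0110✓ -1001✓ -1010✓ -1011✓ -1111✓ 0-001✓ 0-010✓ 0-011✓ 0-111✓ 00-01✓ 00-10✓ 00-11✓ 000-0✓ 000-1✓ 0000-✓ 0001-✓ 001-1✓ 0011-✓ 01-11✓ 010-1✓ 0101-✓ 1-001✓ 1-010✓ 1-011✓ 1-100✓ 1-101✓ 10-01✓ 10-10✓ 100-1✓ 1001-✓ 101-0 1010-✓ 11-01✓ 11-11✓ 110-1✓ 1101-✓ 111-1✓ 1110-✓
Round 2: --001✓ --010✓ --011✓ -0-01 -0-10 -00-1✓ -001-✓ -1-11 -10-1✓ -101-✓ 0--11 0-0-1✓ 0-01-✓ 00--1 00-1- 000-- 1--01 1-0-1✓ 1-01-✓ 1-10- 11--1
Round 3: --0-1 --01-
PIs = {--0-1, --01-, -0-01, -0-10, -1-11, 0--11, 00--1, 00-1-, 000--, 1--01, 1-10-, 101-0, 11--1}
Coverage chart:
  m0: 000-- ←essential
  m1: --0-1,-0-01,00--1,000--
  m2: --01-,-0-10,00-1-,000--
  m3: --0-1,--01-,0--11,00--1,00-1-,000--
  m5: -0-01,00--1
  m6: -0-10,00-1-
  m7: 0--11,00--1,00-1-
  m9: --0-1 ←essential
  m10: --01- ←essential
  m11: --0-1,--01-,-1-11,0--11
  m15: -1-11,0--11
  m17: --0-1,-0-01,1--01
  m18: --01-,-0-10
  m19: --0-1,--01-
  m20: 1-10-,101-0
  m21: -0-01,1--01,1-10-
  m22: -0-10,101-0
  m25: --0-1,1--01,11--1
  m26: --01- ←essential
  m27: --0-1,--01-,-1-11,11--1
  m28: 1-10- ←essential
  m29: 1--01,1-10-,11--1
  m31: -1-11,11--1
Essential: --0-1, --01-, 000--, 1-10-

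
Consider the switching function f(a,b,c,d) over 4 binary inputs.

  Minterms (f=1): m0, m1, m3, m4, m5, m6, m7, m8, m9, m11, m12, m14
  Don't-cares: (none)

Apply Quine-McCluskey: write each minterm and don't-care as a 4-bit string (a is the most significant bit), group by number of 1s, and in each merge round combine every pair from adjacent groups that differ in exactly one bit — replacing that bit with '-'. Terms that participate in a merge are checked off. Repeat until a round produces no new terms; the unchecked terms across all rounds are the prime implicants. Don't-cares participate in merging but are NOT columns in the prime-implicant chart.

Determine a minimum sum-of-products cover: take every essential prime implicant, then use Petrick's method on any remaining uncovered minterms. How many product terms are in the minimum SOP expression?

4

Round 0: 0000✓ 0001✓ 0011✓ 0100✓ 0101✓ 0110✓ 0111✓ 1000✓ 1001✓ 1011✓ 1100✓ 1110✓
Round 1: -000✓ -001✓ -011✓ -100✓ -110✓ 0-00✓ 0-01✓ 0-11✓ 00-1✓ 000-✓ 01-0✓ 01-1✓ 010-✓ 011-✓ 1-00✓ 10-1✓ 100-✓ 11-0✓
Round 2: --00 -0-1 -00- -1-0 0--1 0-0- 01--
PIs = {--00, -0-1, -00-, -1-0, 0--1, 0-0-, 01--}
Coverage chart:
  m0: --00,-00-,0-0-
  m1: -0-1,-00-,0--1,0-0-
  m3: -0-1,0--1
  m4: --00,-1-0,0-0-,01--
  m5: 0--1,0-0-,01--
  m6: -1-0,01--
  m7: 0--1,01--
  m8: --00,-00-
  m9: -0-1,-00-
  m11: -0-1 ←essential
  m12: --00,-1-0
  m14: -1-0 ←essential
Essential: -0-1, -1-0
Petrick residual → --00, 0--1
Min cover (4 terms): c'd' + b'd + bd' + a'd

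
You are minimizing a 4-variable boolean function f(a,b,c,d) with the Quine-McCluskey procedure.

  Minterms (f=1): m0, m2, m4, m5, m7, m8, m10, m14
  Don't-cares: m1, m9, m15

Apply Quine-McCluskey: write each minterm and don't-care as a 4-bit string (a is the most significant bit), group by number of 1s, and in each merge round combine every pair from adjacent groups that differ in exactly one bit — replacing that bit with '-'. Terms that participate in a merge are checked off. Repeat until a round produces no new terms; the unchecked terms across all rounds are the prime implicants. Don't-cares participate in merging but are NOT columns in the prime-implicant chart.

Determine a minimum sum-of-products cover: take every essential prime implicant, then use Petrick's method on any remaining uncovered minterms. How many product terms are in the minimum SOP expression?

4

Round 0: 0000✓ 0001✓ 0010✓ 0100✓ 0101✓ 0111✓ 1000✓ 1001✓ 1010✓ 1110✓ 1111✓
Round 1: -000✓ -001✓ -010✓ -111 0-00✓ 0-01✓ 00-0✓ 000-✓ 01-1 010-✓ 1-10 10-0✓ 100-✓ 111-
Round 2: -0-0 -00- 0-0-
PIs = {-0-0, -00-, -111, 0-0-, 01-1, 1-10, 111-}
Coverage chart:
  m0: -0-0,-00-,0-0-
  m2: -0-0 ←essential
  m4: 0-0- ←essential
  m5: 0-0-,01-1
  m7: -111,01-1
  m8: -0-0,-00-
  m10: -0-0,1-10
  m14: 1-10,111-
Essential: -0-0, 0-0-
Petrick residual → -111, 1-10
Min cover (4 terms): b'd' + bcd + a'c' + acd'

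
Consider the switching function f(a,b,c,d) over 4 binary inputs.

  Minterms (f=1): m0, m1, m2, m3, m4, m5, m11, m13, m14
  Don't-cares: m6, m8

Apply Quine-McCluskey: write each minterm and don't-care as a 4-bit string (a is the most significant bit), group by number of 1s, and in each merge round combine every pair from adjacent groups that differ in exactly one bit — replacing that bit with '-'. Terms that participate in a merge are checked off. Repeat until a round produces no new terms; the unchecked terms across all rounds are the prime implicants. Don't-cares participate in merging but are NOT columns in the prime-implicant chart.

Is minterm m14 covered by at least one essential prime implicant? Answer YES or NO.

[col 0] 0000*, 0001*, 0010*, 0011*, 0100*, 0101*, 0110*, 1000*, 1011*, 1101*, 1110*
[col 1] -000, -011, -101, -110, 0-00*, 0-01*, 0-10*, 00-0*, 00-1*, 000-*, 001-*, 01-0*, 010-*
[col 2] 0--0, 0-0-, 00--
Prime implicants: -000, -011, -101, -110, 0--0, 0-0-, 00--
PI chart (minterm → PIs covering it):
  0 | -000,0--0,0-0-,00--
  1 | 0-0-,00--
  2 | 0--0,00--
  3 | -011,00--
  4 | 0--0,0-0-
  5 | -101,0-0-
  11 | -011  (sole → essential)
  13 | -101  (sole → essential)
  14 | -110  (sole → essential)
Essential prime implicants: -011, -101, -110

YES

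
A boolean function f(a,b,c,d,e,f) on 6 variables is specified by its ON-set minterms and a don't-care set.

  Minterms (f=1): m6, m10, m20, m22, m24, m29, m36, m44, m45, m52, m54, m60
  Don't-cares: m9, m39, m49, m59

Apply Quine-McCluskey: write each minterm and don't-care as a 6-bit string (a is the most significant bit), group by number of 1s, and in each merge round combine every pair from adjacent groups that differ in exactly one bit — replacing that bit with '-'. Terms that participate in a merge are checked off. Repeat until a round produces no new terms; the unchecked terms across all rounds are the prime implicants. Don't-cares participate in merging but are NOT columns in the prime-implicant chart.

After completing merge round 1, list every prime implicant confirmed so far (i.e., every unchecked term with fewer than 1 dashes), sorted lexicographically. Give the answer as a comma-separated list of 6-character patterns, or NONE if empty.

Round 0: 000110✓ 001001 001010 010100✓ 010110✓ 011000 011101 100100✓ 100111 101100✓ 101101✓ 110001 110100✓ 110110✓ 111011 111100✓
Round 1: -10100✓ -10110✓ 0-0110 0101-0✓ 1-0100✓ 1-1100✓ 10-100✓ 10110- 11-100✓ 1101-0✓
Round 2: -101-0 1--100
PIs = {-101-0, 0-0110, 001001, 001010, 011000, 011101, 1--100, 100111, 10110-, 110001, 111011}

001001, 001010, 011000, 011101, 100111, 110001, 111011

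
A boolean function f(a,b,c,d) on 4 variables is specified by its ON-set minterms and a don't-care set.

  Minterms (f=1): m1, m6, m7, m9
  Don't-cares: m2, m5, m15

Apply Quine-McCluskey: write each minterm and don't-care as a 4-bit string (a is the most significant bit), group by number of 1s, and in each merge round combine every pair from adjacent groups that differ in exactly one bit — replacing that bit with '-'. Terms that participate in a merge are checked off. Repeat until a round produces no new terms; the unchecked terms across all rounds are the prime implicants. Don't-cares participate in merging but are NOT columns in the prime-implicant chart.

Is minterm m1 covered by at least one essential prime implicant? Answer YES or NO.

size-2^0 implicants → 0001(✓)  0010(✓)  0101(✓)  0110(✓)  0111(✓)  1001(✓)  1111(✓)
size-2^1 implicants → -001  -111  0-01  0-10  01-1  011-
Unchecked terms (primes): -001, -111, 0-01, 0-10, 01-1, 011-
Minterm coverage:
  m1 ⊆ -001,0-01
  m6 ⊆ 0-10,011-
  m7 ⊆ -111,01-1,011-
  m9 ⊆ -001 [E]
E = {-001}

YES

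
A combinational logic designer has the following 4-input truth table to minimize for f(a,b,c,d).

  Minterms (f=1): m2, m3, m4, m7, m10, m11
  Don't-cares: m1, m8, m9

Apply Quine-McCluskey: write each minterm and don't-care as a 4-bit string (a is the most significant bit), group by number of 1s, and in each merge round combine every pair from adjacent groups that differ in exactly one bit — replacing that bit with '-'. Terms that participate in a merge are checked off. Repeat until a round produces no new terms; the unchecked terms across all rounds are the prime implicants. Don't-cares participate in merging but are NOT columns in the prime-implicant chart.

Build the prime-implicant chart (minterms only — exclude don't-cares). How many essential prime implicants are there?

size-2^0 implicants → 0001(✓)  0010(✓)  0011(✓)  0100  0111(✓)  1000(✓)  1001(✓)  1010(✓)  1011(✓)
size-2^1 implicants → -001(✓)  -010(✓)  -011(✓)  0-11  00-1(✓)  001-(✓)  10-0(✓)  10-1(✓)  100-(✓)  101-(✓)
size-2^2 implicants → -0-1  -01-  10--
Unchecked terms (primes): -0-1, -01-, 0-11, 0100, 10--
Minterm coverage:
  m2 ⊆ -01- [E]
  m3 ⊆ -0-1,-01-,0-11
  m4 ⊆ 0100 [E]
  m7 ⊆ 0-11 [E]
  m10 ⊆ -01-,10--
  m11 ⊆ -0-1,-01-,10--
E = {-01-, 0-11, 0100}

3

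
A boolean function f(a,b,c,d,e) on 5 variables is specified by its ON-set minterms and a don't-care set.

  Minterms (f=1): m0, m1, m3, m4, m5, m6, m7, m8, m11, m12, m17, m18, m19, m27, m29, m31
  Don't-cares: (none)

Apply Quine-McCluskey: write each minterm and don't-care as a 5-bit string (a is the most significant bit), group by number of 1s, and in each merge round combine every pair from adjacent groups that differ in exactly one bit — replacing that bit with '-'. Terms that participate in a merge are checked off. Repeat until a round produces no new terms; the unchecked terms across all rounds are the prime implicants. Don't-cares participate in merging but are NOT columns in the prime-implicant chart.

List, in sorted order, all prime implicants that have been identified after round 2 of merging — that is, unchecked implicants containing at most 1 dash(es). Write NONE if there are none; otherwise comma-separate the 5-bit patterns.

1001-, 11-11, 111-1

[col 0] 00000*, 00001*, 00011*, 00100*, 00101*, 00110*, 00111*, 01000*, 01011*, 01100*, 10001*, 10010*, 10011*, 11011*, 11101*, 11111*
[col 1] -0001*, -0011*, -1011*, 0-000*, 0-011*, 0-100*, 00-00*, 00-01*, 00-11*, 000-1*, 0000-*, 001-0*, 001-1*, 0010-*, 0011-*, 01-00*, 1-011*, 100-1*, 1001-, 11-11, 111-1
[col 2] --011, -00-1, 0--00, 00--1, 00-0-, 001--
Prime implicants: --011, -00-1, 0--00, 00--1, 00-0-, 001--, 1001-, 11-11, 111-1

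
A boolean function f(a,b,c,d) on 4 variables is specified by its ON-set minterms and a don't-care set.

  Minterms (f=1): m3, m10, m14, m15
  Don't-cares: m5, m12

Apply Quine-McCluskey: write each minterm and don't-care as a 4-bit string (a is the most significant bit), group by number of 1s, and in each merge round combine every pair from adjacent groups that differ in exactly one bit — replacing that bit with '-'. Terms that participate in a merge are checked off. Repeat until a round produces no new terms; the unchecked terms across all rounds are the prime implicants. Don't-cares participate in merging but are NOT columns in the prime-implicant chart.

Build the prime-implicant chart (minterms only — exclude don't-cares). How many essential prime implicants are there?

3

size-2^0 implicants → 0011  0101  1010(✓)  1100(✓)  1110(✓)  1111(✓)
size-2^1 implicants → 1-10  11-0  111-
Unchecked terms (primes): 0011, 0101, 1-10, 11-0, 111-
Minterm coverage:
  m3 ⊆ 0011 [E]
  m10 ⊆ 1-10 [E]
  m14 ⊆ 1-10,11-0,111-
  m15 ⊆ 111- [E]
E = {0011, 1-10, 111-}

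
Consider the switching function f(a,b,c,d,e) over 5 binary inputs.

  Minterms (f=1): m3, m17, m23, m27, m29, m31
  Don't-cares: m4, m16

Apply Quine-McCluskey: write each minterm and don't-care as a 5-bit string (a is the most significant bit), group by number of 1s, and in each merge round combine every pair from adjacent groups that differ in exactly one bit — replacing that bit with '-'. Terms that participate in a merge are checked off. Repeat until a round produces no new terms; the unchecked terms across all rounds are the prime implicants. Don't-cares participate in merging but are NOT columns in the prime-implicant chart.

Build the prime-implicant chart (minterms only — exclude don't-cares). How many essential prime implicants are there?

5

[col 0] 00011, 00100, 10000*, 10001*, 10111*, 11011*, 11101*, 11111*
[col 1] 1-111, 1000-, 11-11, 111-1
Prime implicants: 00011, 00100, 1-111, 1000-, 11-11, 111-1
PI chart (minterm → PIs covering it):
  3 | 00011  (sole → essential)
  17 | 1000-  (sole → essential)
  23 | 1-111  (sole → essential)
  27 | 11-11  (sole → essential)
  29 | 111-1  (sole → essential)
  31 | 1-111,11-11,111-1
Essential prime implicants: 00011, 1-111, 1000-, 11-11, 111-1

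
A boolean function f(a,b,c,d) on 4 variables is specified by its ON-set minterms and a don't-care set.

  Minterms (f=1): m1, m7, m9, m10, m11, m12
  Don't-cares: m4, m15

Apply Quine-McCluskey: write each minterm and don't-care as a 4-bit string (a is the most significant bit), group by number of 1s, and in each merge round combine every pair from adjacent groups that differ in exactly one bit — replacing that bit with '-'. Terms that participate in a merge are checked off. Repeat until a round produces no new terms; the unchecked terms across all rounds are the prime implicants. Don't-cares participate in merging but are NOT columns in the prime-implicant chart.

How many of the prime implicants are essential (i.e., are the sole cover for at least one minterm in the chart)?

[col 0] 0001*, 0100*, 0111*, 1001*, 1010*, 1011*, 1100*, 1111*
[col 1] -001, -100, -111, 1-11, 10-1, 101-
Prime implicants: -001, -100, -111, 1-11, 10-1, 101-
PI chart (minterm → PIs covering it):
  1 | -001  (sole → essential)
  7 | -111  (sole → essential)
  9 | -001,10-1
  10 | 101-  (sole → essential)
  11 | 1-11,10-1,101-
  12 | -100  (sole → essential)
Essential prime implicants: -001, -100, -111, 101-

4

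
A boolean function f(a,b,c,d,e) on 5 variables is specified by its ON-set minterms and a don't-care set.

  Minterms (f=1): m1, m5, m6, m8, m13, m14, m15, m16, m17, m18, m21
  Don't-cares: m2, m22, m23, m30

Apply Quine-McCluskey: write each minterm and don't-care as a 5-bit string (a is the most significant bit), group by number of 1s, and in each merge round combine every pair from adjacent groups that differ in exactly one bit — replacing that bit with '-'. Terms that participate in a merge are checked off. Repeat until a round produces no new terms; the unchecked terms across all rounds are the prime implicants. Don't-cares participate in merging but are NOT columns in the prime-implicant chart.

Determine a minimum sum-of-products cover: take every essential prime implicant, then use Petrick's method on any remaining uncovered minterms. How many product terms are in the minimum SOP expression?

size-2^0 implicants → 00001(✓)  00010(✓)  00101(✓)  00110(✓)  01000  01101(✓)  01110(✓)  01111(✓)  10000(✓)  10001(✓)  10010(✓)  10101(✓)  10110(✓)  10111(✓)  11110(✓)
size-2^1 implicants → -0001(✓)  -0010(✓)  -0101(✓)  -0110(✓)  -1110(✓)  0-101  0-110(✓)  00-01(✓)  00-10(✓)  011-1  0111-  1-110(✓)  10-01(✓)  10-10(✓)  100-0  1000-  101-1  1011-
size-2^2 implicants → --110  -0-01  -0-10
Unchecked terms (primes): --110, -0-01, -0-10, 0-101, 01000, 011-1, 0111-, 100-0, 1000-, 101-1, 1011-
Minterm coverage:
  m1 ⊆ -0-01 [E]
  m5 ⊆ -0-01,0-101
  m6 ⊆ --110,-0-10
  m8 ⊆ 01000 [E]
  m13 ⊆ 0-101,011-1
  m14 ⊆ --110,0111-
  m15 ⊆ 011-1,0111-
  m16 ⊆ 100-0,1000-
  m17 ⊆ -0-01,1000-
  m18 ⊆ -0-10,100-0
  m21 ⊆ -0-01,101-1
E = {-0-01, 01000}
Petrick residual → --110, 011-1, 100-0
Cover = cde' + b'd'e + a'bc'd'e' + a'bce + ab'c'e'  |cover|=5

5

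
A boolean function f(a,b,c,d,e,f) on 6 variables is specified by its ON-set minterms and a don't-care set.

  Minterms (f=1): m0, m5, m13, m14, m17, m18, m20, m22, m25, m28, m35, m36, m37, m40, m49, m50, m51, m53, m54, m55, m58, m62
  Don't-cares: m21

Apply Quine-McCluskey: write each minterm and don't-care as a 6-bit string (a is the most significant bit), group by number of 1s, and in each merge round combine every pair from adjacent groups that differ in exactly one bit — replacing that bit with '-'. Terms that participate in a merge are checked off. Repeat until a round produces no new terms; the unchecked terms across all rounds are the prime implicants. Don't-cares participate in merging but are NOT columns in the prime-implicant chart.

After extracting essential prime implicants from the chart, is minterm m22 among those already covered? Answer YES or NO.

Round 0: 000000 000101✓ 001101✓ 001110 010001✓ 010010✓ 010100✓ 010101✓ 010110✓ 011001✓ 011100✓ 100011✓ 100100✓ 100101✓ 101000 110001✓ 110010✓ 110011✓ 110101✓ 110110✓ 110111✓ 111010✓ 111110✓
Round 1: -00101✓ -10001✓ -10010✓ -10101✓ -10110✓ 0-0101✓ 00-101 01-001 01-100 010-01✓ 010-10✓ 0101-0 01010- 1-0011 1-0101✓ 10010- 11-010✓ 11-110✓ 110-01✓ 110-10✓ 110-11✓ 1100-1✓ 11001-✓ 1101-1✓ 11011-✓ 111-10✓
Round 2: --0101 -10-01 -10-10 11--10 110--1 110-1-
PIs = {--0101, -10-01, -10-10, 00-101, 000000, 001110, 01-001, 01-100, 0101-0, 01010-, 1-0011, 10010-, 101000, 11--10, 110--1, 110-1-}
Coverage chart:
  m0: 000000 ←essential
  m5: --0101,00-101
  m13: 00-101 ←essential
  m14: 001110 ←essential
  m17: -10-01,01-001
  m18: -10-10 ←essential
  m20: 01-100,0101-0,01010-
  m22: -10-10,0101-0
  m25: 01-001 ←essential
  m28: 01-100 ←essential
  m35: 1-0011 ←essential
  m36: 10010- ←essential
  m37: --0101,10010-
  m40: 101000 ←essential
  m49: -10-01,110--1
  m50: -10-10,11--10,110-1-
  m51: 1-0011,110--1,110-1-
  m53: --0101,-10-01,110--1
  m54: -10-10,11--10,110-1-
  m55: 110--1,110-1-
  m58: 11--10 ←essential
  m62: 11--10 ←essential
Essential: -10-10, 00-101, 000000, 001110, 01-001, 01-100, 1-0011, 10010-, 101000, 11--10

YES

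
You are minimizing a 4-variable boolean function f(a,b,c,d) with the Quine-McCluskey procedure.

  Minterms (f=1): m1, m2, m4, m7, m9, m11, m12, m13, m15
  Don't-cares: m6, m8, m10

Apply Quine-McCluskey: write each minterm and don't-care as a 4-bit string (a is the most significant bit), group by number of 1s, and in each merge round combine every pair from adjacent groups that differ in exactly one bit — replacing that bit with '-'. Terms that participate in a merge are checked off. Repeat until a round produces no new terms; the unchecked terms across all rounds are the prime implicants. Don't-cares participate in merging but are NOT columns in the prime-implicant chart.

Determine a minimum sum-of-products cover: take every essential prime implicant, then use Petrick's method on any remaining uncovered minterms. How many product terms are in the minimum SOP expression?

Round 0: 0001✓ 0010✓ 0100✓ 0110✓ 0111✓ 1000✓ 1001✓ 1010✓ 1011✓ 1100✓ 1101✓ 1111✓
Round 1: -001 -010 -100 -111 0-10 01-0 011- 1-00✓ 1-01✓ 1-11✓ 10-0✓ 10-1✓ 100-✓ 101-✓ 11-1✓ 110-✓
Round 2: 1--1 1-0- 10--
PIs = {-001, -010, -100, -111, 0-10, 01-0, 011-, 1--1, 1-0-, 10--}
Coverage chart:
  m1: -001 ←essential
  m2: -010,0-10
  m4: -100,01-0
  m7: -111,011-
  m9: -001,1--1,1-0-,10--
  m11: 1--1,10--
  m12: -100,1-0-
  m13: 1--1,1-0-
  m15: -111,1--1
Essential: -001
Petrick residual → -010, -100, -111, 1--1
Min cover (5 terms): b'c'd + b'cd' + bc'd' + bcd + ad

5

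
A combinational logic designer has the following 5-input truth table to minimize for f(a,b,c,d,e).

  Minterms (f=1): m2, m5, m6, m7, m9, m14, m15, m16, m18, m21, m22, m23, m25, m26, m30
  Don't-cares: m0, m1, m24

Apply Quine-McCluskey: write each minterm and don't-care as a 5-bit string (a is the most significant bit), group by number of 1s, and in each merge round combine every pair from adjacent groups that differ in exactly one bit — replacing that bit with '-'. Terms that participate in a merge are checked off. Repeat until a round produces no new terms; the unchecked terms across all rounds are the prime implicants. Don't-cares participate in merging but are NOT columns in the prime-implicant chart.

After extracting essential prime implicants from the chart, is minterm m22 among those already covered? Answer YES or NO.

NO

Round 0: 00000✓ 00001✓ 00010✓ 00101✓ 00110✓ 00111✓ 01001✓ 01110✓ 01111✓ 10000✓ 10010✓ 10101✓ 10110✓ 10111✓ 11000✓ 11001✓ 11010✓ 11110✓
Round 1: -0000✓ -0010✓ -0101✓ -0110✓ -0111✓ -1001 -1110✓ 0-001 0-110✓ 0-111✓ 00-01 00-10✓ 000-0✓ 0000- 001-1✓ 0011-✓ 0111-✓ 1-000✓ 1-010✓ 1-110✓ 10-10✓ 100-0✓ 101-1✓ 1011-✓ 11-10✓ 110-0✓ 1100-
Round 2: --110 -0-10 -00-0 -01-1 -011- 0-11- 1--10 1-0-0
PIs = {--110, -0-10, -00-0, -01-1, -011-, -1001, 0-001, 0-11-, 00-01, 0000-, 1--10, 1-0-0, 1100-}
Coverage chart:
  m2: -0-10,-00-0
  m5: -01-1,00-01
  m6: --110,-0-10,-011-,0-11-
  m7: -01-1,-011-,0-11-
  m9: -1001,0-001
  m14: --110,0-11-
  m15: 0-11- ←essential
  m16: -00-0,1-0-0
  m18: -0-10,-00-0,1--10,1-0-0
  m21: -01-1 ←essential
  m22: --110,-0-10,-011-,1--10
  m23: -01-1,-011-
  m25: -1001,1100-
  m26: 1--10,1-0-0
  m30: --110,1--10
Essential: -01-1, 0-11-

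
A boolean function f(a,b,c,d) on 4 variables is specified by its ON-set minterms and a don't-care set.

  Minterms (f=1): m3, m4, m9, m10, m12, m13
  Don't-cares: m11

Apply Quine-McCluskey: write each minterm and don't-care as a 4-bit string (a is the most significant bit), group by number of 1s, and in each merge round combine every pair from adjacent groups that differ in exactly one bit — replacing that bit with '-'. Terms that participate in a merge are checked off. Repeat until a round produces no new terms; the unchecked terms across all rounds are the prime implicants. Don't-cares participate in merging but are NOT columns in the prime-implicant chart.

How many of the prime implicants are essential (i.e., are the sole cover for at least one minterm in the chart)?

3

size-2^0 implicants → 0011(✓)  0100(✓)  1001(✓)  1010(✓)  1011(✓)  1100(✓)  1101(✓)
size-2^1 implicants → -011  -100  1-01  10-1  101-  110-
Unchecked terms (primes): -011, -100, 1-01, 10-1, 101-, 110-
Minterm coverage:
  m3 ⊆ -011 [E]
  m4 ⊆ -100 [E]
  m9 ⊆ 1-01,10-1
  m10 ⊆ 101- [E]
  m12 ⊆ -100,110-
  m13 ⊆ 1-01,110-
E = {-011, -100, 101-}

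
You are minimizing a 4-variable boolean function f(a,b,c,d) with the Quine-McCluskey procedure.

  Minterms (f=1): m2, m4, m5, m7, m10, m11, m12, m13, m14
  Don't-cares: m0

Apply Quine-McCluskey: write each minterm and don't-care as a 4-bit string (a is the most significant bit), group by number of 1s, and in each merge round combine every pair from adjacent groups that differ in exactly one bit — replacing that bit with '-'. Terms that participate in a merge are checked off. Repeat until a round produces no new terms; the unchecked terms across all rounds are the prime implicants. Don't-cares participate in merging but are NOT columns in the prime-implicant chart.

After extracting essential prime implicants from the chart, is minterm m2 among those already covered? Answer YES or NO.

NO

Round 0: 0000✓ 0010✓ 0100✓ 0101✓ 0111✓ 1010✓ 1011✓ 1100✓ 1101✓ 1110✓
Round 1: -010 -100✓ -101✓ 0-00 00-0 01-1 010-✓ 1-10 101- 11-0 110-✓
Round 2: -10-
PIs = {-010, -10-, 0-00, 00-0, 01-1, 1-10, 101-, 11-0}
Coverage chart:
  m2: -010,00-0
  m4: -10-,0-00
  m5: -10-,01-1
  m7: 01-1 ←essential
  m10: -010,1-10,101-
  m11: 101- ←essential
  m12: -10-,11-0
  m13: -10- ←essential
  m14: 1-10,11-0
Essential: -10-, 01-1, 101-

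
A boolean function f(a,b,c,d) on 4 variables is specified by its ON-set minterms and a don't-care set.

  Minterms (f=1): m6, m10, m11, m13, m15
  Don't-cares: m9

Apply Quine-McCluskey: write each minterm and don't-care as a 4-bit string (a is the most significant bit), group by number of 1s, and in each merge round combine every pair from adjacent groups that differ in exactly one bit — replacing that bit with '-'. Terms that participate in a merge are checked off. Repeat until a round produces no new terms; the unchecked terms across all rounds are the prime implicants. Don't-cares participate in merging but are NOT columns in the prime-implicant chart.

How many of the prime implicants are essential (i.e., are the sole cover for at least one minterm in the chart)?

3

size-2^0 implicants → 0110  1001(✓)  1010(✓)  1011(✓)  1101(✓)  1111(✓)
size-2^1 implicants → 1-01(✓)  1-11(✓)  10-1(✓)  101-  11-1(✓)
size-2^2 implicants → 1--1
Unchecked terms (primes): 0110, 1--1, 101-
Minterm coverage:
  m6 ⊆ 0110 [E]
  m10 ⊆ 101- [E]
  m11 ⊆ 1--1,101-
  m13 ⊆ 1--1 [E]
  m15 ⊆ 1--1 [E]
E = {0110, 1--1, 101-}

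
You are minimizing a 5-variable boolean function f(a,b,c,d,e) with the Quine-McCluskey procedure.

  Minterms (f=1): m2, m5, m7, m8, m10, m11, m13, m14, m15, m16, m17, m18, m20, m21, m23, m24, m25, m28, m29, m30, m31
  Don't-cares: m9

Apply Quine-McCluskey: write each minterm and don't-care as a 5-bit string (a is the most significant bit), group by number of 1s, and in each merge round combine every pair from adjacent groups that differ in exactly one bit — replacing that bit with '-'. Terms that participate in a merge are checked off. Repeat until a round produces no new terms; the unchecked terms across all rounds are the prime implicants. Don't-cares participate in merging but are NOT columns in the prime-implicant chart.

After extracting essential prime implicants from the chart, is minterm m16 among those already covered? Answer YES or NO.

YES

[col 0] 00010*, 00101*, 00111*, 01000*, 01001*, 01010*, 01011*, 01101*, 01110*, 01111*, 10000*, 10001*, 10010*, 10100*, 10101*, 10111*, 11000*, 11001*, 11100*, 11101*, 11110*, 11111*
[col 1] -0010, -0101*, -0111*, -1000*, -1001*, -1101*, -1110*, -1111*, 0-010, 0-101*, 0-111*, 001-1*, 01-01*, 01-10*, 01-11*, 010-0*, 010-1*, 0100-*, 0101-*, 011-1*, 0111-*, 1-000*, 1-001*, 1-100*, 1-101*, 1-111*, 10-00*, 10-01*, 100-0, 1000-*, 101-1*, 1010-*, 11-00*, 11-01*, 1100-*, 111-0*, 111-1*, 1110-*, 1111-*
[col 2] --101*, --111*, -01-1*, -1-01, -100-, -11-1*, -111-, 0-1-1*, 01--1, 01-1-, 010--, 1--00*, 1--01*, 1-00-*, 1-1-1*, 1-10-*, 10-0-*, 11-0-*, 111--
[col 3] --1-1, 1--0-
Prime implicants: --1-1, -0010, -1-01, -100-, -111-, 0-010, 01--1, 01-1-, 010--, 1--0-, 100-0, 111--
PI chart (minterm → PIs covering it):
  2 | -0010,0-010
  5 | --1-1  (sole → essential)
  7 | --1-1  (sole → essential)
  8 | -100-,010--
  10 | 0-010,01-1-,010--
  11 | 01--1,01-1-,010--
  13 | --1-1,-1-01,01--1
  14 | -111-,01-1-
  15 | --1-1,-111-,01--1,01-1-
  16 | 1--0-,100-0
  17 | 1--0-  (sole → essential)
  18 | -0010,100-0
  20 | 1--0-  (sole → essential)
  21 | --1-1,1--0-
  23 | --1-1  (sole → essential)
  24 | -100-,1--0-
  25 | -1-01,-100-,1--0-
  28 | 1--0-,111--
  29 | --1-1,-1-01,1--0-,111--
  30 | -111-,111--
  31 | --1-1,-111-,111--
Essential prime implicants: --1-1, 1--0-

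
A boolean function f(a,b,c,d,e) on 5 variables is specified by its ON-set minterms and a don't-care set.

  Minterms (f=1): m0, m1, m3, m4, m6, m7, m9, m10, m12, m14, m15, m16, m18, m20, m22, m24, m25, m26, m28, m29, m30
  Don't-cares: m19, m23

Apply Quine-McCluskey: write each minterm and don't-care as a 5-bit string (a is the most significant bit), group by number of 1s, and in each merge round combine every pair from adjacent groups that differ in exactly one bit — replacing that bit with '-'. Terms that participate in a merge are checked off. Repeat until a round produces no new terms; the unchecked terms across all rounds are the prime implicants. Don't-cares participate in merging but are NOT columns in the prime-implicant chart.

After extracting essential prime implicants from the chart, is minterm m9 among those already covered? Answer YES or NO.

Round 0: 00000✓ 00001✓ 00011✓ 00100✓ 00110✓ 00111✓ 01001✓ 01010✓ 01100✓ 01110✓ 01111✓ 10000✓ 10010✓ 10011✓ 10100✓ 10110✓ 10111✓ 11000✓ 11001✓ 11010✓ 11100✓ 11101✓ 11110✓
Round 1: -0000✓ -0011✓ -0100✓ -0110✓ -0111✓ -1001 -1010✓ -1100✓ -1110✓ 0-001 0-100✓ 0-110✓ 0-111✓ 00-00✓ 00-11✓ 000-1 0000- 001-0✓ 0011-✓ 01-10✓ 011-0✓ 0111-✓ 1-000✓ 1-010✓ 1-100✓ 1-110✓ 10-00✓ 10-10✓ 10-11✓ 100-0✓ 1001-✓ 101-0✓ 1011-✓ 11-00✓ 11-01✓ 11-10✓ 110-0✓ 1100-✓ 111-0✓ 1110-✓
Round 2: --100✓ --110✓ -0-00 -0-11 -01-0✓ -011- -1-10 -11-0✓ 0-1-0✓ 0-11- 1--00✓ 1--10✓ 1-0-0✓ 1-1-0✓ 10--0✓ 10-1- 11--0✓ 11-0-
Round 3: --1-0 1---0
PIs = {--1-0, -0-00, -0-11, -011-, -1-10, -1001, 0-001, 0-11-, 000-1, 0000-, 1---0, 10-1-, 11-0-}
Coverage chart:
  m0: -0-00,0000-
  m1: 0-001,000-1,0000-
  m3: -0-11,000-1
  m4: --1-0,-0-00
  m6: --1-0,-011-,0-11-
  m7: -0-11,-011-,0-11-
  m9: -1001,0-001
  m10: -1-10 ←essential
  m12: --1-0 ←essential
  m14: --1-0,-1-10,0-11-
  m15: 0-11- ←essential
  m16: -0-00,1---0
  m18: 1---0,10-1-
  m20: --1-0,-0-00,1---0
  m22: --1-0,-011-,1---0,10-1-
  m24: 1---0,11-0-
  m25: -1001,11-0-
  m26: -1-10,1---0
  m28: --1-0,1---0,11-0-
  m29: 11-0- ←essential
  m30: --1-0,-1-10,1---0
Essential: --1-0, -1-10, 0-11-, 11-0-

NO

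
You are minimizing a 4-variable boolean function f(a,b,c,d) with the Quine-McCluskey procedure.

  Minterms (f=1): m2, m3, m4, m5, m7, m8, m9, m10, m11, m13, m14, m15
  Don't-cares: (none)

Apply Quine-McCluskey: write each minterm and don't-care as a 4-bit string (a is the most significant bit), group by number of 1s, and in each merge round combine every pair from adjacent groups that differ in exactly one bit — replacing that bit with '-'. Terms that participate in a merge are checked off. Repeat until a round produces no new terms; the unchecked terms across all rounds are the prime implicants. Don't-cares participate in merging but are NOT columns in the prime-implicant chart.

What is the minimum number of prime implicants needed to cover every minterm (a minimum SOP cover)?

5

Round 0: 0010✓ 0011✓ 0100✓ 0101✓ 0111✓ 1000✓ 1001✓ 1010✓ 1011✓ 1101✓ 1110✓ 1111✓
Round 1: -010✓ -011✓ -101✓ -111✓ 0-11✓ 001-✓ 01-1✓ 010- 1-01✓ 1-10✓ 1-11✓ 10-0✓ 10-1✓ 100-✓ 101-✓ 11-1✓ 111-✓
Round 2: --11 -01- -1-1 1--1 1-1- 10--
PIs = {--11, -01-, -1-1, 010-, 1--1, 1-1-, 10--}
Coverage chart:
  m2: -01- ←essential
  m3: --11,-01-
  m4: 010- ←essential
  m5: -1-1,010-
  m7: --11,-1-1
  m8: 10-- ←essential
  m9: 1--1,10--
  m10: -01-,1-1-,10--
  m11: --11,-01-,1--1,1-1-,10--
  m13: -1-1,1--1
  m14: 1-1- ←essential
  m15: --11,-1-1,1--1,1-1-
Essential: -01-, 010-, 1-1-, 10--
Petrick residual → -1-1
Min cover (5 terms): b'c + bd + a'bc' + ac + ab'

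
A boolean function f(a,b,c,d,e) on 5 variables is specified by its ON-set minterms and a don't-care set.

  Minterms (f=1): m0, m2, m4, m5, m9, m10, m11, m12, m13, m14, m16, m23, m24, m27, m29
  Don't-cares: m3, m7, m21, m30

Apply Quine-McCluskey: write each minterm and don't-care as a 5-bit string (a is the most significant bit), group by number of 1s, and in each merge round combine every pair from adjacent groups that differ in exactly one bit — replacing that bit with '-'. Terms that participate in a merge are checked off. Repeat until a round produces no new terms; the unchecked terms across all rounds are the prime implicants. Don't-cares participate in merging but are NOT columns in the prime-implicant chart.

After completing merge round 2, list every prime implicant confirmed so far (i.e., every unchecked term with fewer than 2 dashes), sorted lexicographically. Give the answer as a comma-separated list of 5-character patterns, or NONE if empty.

-0000, -1011, -1110, 00-00, 00-11, 000-0, 01-01, 01-10, 010-1, 011-0, 1-000

Round 0: 00000✓ 00010✓ 00011✓ 00100✓ 00101✓ 00111✓ 01001✓ 01010✓ 01011✓ 01100✓ 01101✓ 01110✓ 10000✓ 10101✓ 10111✓ 11000✓ 11011✓ 11101✓ 11110✓
Round 1: -0000 -0101✓ -0111✓ -1011 -1101✓ -1110 0-010✓ 0-011✓ 0-100✓ 0-101✓ 00-00 00-11 000-0 0001-✓ 001-1✓ 0010-✓ 01-01 01-10 010-1 0101-✓ 011-0 0110-✓ 1-000 1-101✓ 101-1✓
Round 2: --101 -01-1 0-01- 0-10-
PIs = {--101, -0000, -01-1, -1011, -1110, 0-01-, 0-10-, 00-00, 00-11, 000-0, 01-01, 01-10, 010-1, 011-0, 1-000}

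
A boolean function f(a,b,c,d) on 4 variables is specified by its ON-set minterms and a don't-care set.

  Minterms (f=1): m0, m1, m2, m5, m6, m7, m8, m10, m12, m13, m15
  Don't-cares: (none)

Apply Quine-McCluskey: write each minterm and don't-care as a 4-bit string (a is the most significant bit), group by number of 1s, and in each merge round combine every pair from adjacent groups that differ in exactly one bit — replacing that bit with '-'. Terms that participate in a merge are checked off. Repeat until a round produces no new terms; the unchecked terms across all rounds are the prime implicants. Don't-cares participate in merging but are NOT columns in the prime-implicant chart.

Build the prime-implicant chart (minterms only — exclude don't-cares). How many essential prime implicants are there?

2

size-2^0 implicants → 0000(✓)  0001(✓)  0010(✓)  0101(✓)  0110(✓)  0111(✓)  1000(✓)  1010(✓)  1100(✓)  1101(✓)  1111(✓)
size-2^1 implicants → -000(✓)  -010(✓)  -101(✓)  -111(✓)  0-01  0-10  00-0(✓)  000-  01-1(✓)  011-  1-00  10-0(✓)  11-1(✓)  110-
size-2^2 implicants → -0-0  -1-1
Unchecked terms (primes): -0-0, -1-1, 0-01, 0-10, 000-, 011-, 1-00, 110-
Minterm coverage:
  m0 ⊆ -0-0,000-
  m1 ⊆ 0-01,000-
  m2 ⊆ -0-0,0-10
  m5 ⊆ -1-1,0-01
  m6 ⊆ 0-10,011-
  m7 ⊆ -1-1,011-
  m8 ⊆ -0-0,1-00
  m10 ⊆ -0-0 [E]
  m12 ⊆ 1-00,110-
  m13 ⊆ -1-1,110-
  m15 ⊆ -1-1 [E]
E = {-0-0, -1-1}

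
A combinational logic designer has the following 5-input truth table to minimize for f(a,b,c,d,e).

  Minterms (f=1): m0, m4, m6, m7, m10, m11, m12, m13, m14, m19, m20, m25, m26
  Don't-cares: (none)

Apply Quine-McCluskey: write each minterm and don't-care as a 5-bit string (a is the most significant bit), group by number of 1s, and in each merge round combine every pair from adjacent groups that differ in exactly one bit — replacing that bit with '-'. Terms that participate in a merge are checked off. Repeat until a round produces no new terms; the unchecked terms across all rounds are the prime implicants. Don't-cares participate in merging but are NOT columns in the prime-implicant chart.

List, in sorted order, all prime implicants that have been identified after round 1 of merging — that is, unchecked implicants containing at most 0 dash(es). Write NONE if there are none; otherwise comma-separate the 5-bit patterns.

size-2^0 implicants → 00000(✓)  00100(✓)  00110(✓)  00111(✓)  01010(✓)  01011(✓)  01100(✓)  01101(✓)  01110(✓)  10011  10100(✓)  11001  11010(✓)
size-2^1 implicants → -0100  -1010  0-100(✓)  0-110(✓)  00-00  001-0(✓)  0011-  01-10  0101-  011-0(✓)  0110-
size-2^2 implicants → 0-1-0
Unchecked terms (primes): -0100, -1010, 0-1-0, 00-00, 0011-, 01-10, 0101-, 0110-, 10011, 11001

10011, 11001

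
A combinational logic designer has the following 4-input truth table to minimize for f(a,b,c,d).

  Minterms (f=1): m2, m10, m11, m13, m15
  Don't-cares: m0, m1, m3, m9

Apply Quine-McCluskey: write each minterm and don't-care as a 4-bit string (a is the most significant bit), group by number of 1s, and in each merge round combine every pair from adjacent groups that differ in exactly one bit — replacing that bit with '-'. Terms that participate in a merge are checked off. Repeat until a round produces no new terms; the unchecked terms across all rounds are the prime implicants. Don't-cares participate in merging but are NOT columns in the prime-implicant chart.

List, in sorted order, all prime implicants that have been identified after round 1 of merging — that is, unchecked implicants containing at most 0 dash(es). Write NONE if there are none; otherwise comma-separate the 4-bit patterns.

[col 0] 0000*, 0001*, 0010*, 0011*, 1001*, 1010*, 1011*, 1101*, 1111*
[col 1] -001*, -010*, -011*, 00-0*, 00-1*, 000-*, 001-*, 1-01*, 1-11*, 10-1*, 101-*, 11-1*
[col 2] -0-1, -01-, 00--, 1--1
Prime implicants: -0-1, -01-, 00--, 1--1

NONE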